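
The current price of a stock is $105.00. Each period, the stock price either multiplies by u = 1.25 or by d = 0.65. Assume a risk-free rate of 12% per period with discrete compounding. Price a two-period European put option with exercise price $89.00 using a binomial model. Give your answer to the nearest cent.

Risk-neutral probability p = (1 + 0.12 − 0.65)/(1.25 − 0.65) = 0.4700/0.6000 = 0.7833
Terminal stock prices: S_uu = 164.1, S_ud = 85.31, S_dd = 44.36
Terminal payoffs (K − S): max(-75.06, 0) = 0, max(3.688, 0) = 3.688, max(44.64, 0) = 44.64
Node u (S = 131.2): V_u = 1/1.12·[0.7833·0.0000 + 0.2167·3.6875] = 0.7134
Node d (S = 68.25): V_d = 1/1.12·[0.7833·3.6875 + 0.2167·44.6375] = 11.2143
Node 0 (S = 105): V_0 = 1/1.12·[0.7833·0.7134 + 0.2167·11.2143] = 2.6684

$2.67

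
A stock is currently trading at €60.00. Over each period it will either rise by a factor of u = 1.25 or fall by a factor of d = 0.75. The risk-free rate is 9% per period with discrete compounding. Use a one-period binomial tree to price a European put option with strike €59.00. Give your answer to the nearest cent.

Risk-neutral probability p = (1 + 0.09 − 0.75)/(1.25 − 0.75) = 0.3400/0.5000 = 0.6800
Terminal stock prices: S_u = 75, S_d = 45
Terminal payoffs (K − S): max(-16, 0) = 0, max(14, 0) = 14
Node 0 (S = 60): V_0 = 1/1.09·[0.6800·0.0000 + 0.3200·14.0000] = 4.1101

€4.11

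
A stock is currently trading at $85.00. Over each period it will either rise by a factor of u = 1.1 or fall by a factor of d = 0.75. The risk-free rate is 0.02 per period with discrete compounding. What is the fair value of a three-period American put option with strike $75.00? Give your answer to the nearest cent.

Risk-neutral probability p = (1 + 0.02 − 0.75)/(1.1 − 0.75) = 0.2700/0.3500 = 0.7714
Terminal stock prices: S_uuu = 113.1, S_uud = 77.14, S_udd = 52.59, S_ddd = 35.86
Terminal payoffs (K − S): max(-38.14, 0) = 0, max(-2.138, 0) = 0, max(22.41, 0) = 22.41, max(39.14, 0) = 39.14
Node uu (S = 102.9): continuation = 1/1.02·[0.7714·0.0000 + 0.2286·0.0000] = 0.0000; exercise value = 0.0000 ≤ continuation, so V_uu = 0.0000
Node ud (S = 70.13): continuation = 1/1.02·[0.7714·0.0000 + 0.2286·22.4062] = 5.0210; exercise value = 4.8750 ≤ continuation, so V_ud = 5.0210
Node dd (S = 47.81): continuation = 1/1.02·[0.7714·22.4062 + 0.2286·39.1406] = 25.7169; exercise value = 27.1875 > continuation, so V_dd = 27.1875 (exercise)
Node u (S = 93.5): continuation = 1/1.02·[0.7714·0.0000 + 0.2286·5.0210] = 1.1252; exercise value = 0.0000 ≤ continuation, so V_u = 1.1252
Node d (S = 63.75): continuation = 1/1.02·[0.7714·5.0210 + 0.2286·27.1875] = 9.8898; exercise value = 11.2500 > continuation, so V_d = 11.2500 (exercise)
Node 0 (S = 85): continuation = 1/1.02·[0.7714·1.1252 + 0.2286·11.2500] = 3.3720; exercise value = 0.0000 ≤ continuation, so V_0 = 3.3720

$3.37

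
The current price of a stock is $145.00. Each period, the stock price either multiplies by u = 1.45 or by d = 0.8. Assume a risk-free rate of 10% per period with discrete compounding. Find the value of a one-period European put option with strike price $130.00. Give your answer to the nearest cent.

Risk-neutral probability p = (1 + 0.1 − 0.8)/(1.45 − 0.8) = 0.3000/0.6500 = 0.4615
Terminal stock prices: S_u = 210.2, S_d = 116
Terminal payoffs (K − S): max(-80.25, 0) = 0, max(14, 0) = 14
Node 0 (S = 145): V_0 = 1/1.1·[0.4615·0.0000 + 0.5385·14.0000] = 6.8531

$6.85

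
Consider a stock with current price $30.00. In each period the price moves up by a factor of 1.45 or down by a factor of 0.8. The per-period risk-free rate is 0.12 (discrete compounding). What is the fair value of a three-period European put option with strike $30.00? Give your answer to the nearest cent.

Risk-neutral probability p = (1 + 0.12 − 0.8)/(1.45 − 0.8) = 0.3200/0.6500 = 0.4923
Terminal stock prices: S_uuu = 91.46, S_uud = 50.46, S_udd = 27.84, S_ddd = 15.36
Terminal payoffs (K − S): max(-61.46, 0) = 0, max(-20.46, 0) = 0, max(2.16, 0) = 2.16, max(14.64, 0) = 14.64
Node uu (S = 63.08): V_uu = 1/1.12·[0.4923·0.0000 + 0.5077·0.0000] = 0.0000
Node ud (S = 34.8): V_ud = 1/1.12·[0.4923·0.0000 + 0.5077·2.1600] = 0.9791
Node dd (S = 19.2): V_dd = 1/1.12·[0.4923·2.1600 + 0.5077·14.6400] = 7.5857
Node u (S = 43.5): V_u = 1/1.12·[0.4923·0.0000 + 0.5077·0.9791] = 0.4438
Node d (S = 24): V_d = 1/1.12·[0.4923·0.9791 + 0.5077·7.5857] = 3.8690
Node 0 (S = 30): V_0 = 1/1.12·[0.4923·0.4438 + 0.5077·3.8690] = 1.9489

$1.95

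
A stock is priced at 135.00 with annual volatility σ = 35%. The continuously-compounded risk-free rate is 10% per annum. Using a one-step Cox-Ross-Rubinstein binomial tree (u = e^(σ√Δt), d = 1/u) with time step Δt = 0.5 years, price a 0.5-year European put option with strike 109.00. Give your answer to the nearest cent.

1.57

CRR parameters: u = e^(σ√Δt) = e^(0.35·√0.5) = 1.2808, d = 1/u = 0.7808
Per-period rate: rΔt = 0.1·0.5 = 0.05, so R = e^0.05 = 1.0513
Risk-neutral probability p = (e^0.05 − 0.7808)/(1.2808 − 0.7808) = 0.2705/0.5000 = 0.5410
Terminal stock prices: S_u = 172.9, S_d = 105.4
Terminal payoffs (K − S): max(-63.91, 0) = 0, max(3.597, 0) = 3.597
Node 0 (S = 135): V_0 = e^(−0.05)·[0.5410·0.0000 + 0.4590·3.5974] = 1.5708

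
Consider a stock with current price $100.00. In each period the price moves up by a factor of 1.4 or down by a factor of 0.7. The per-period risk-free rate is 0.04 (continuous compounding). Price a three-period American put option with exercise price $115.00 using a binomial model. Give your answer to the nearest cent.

Risk-neutral probability p = (e^0.04 − 0.7)/(1.4 − 0.7) = 0.3408/0.7000 = 0.4869
Terminal stock prices: S_uuu = 274.4, S_uud = 137.2, S_udd = 68.6, S_ddd = 34.3
Terminal payoffs (K − S): max(-159.4, 0) = 0, max(-22.2, 0) = 0, max(46.4, 0) = 46.4, max(80.7, 0) = 80.7
Node uu (S = 196): continuation = e^(−0.04)·[0.4869·0.0000 + 0.5131·0.0000] = 0.0000; exercise value = 0.0000 ≤ continuation, so V_uu = 0.0000
Node ud (S = 98): continuation = e^(−0.04)·[0.4869·0.0000 + 0.5131·46.4000] = 22.8755; exercise value = 17.0000 ≤ continuation, so V_ud = 22.8755
Node dd (S = 49): continuation = e^(−0.04)·[0.4869·46.4000 + 0.5131·80.7000] = 61.4908; exercise value = 66.0000 > continuation, so V_dd = 66.0000 (exercise)
Node u (S = 140): continuation = e^(−0.04)·[0.4869·0.0000 + 0.5131·22.8755] = 11.2778; exercise value = 0.0000 ≤ continuation, so V_u = 11.2778
Node d (S = 70): continuation = e^(−0.04)·[0.4869·22.8755 + 0.5131·66.0000] = 43.2393; exercise value = 45.0000 > continuation, so V_d = 45.0000 (exercise)
Node 0 (S = 100): continuation = e^(−0.04)·[0.4869·11.2778 + 0.5131·45.0000] = 27.4609; exercise value = 15.0000 ≤ continuation, so V_0 = 27.4609

$27.46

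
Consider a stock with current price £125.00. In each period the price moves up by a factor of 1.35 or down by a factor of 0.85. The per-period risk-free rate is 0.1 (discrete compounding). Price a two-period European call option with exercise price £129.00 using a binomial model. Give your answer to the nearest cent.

Risk-neutral probability p = (1 + 0.1 − 0.85)/(1.35 − 0.85) = 0.2500/0.5000 = 0.5000
Terminal stock prices: S_uu = 227.8, S_ud = 143.4, S_dd = 90.31
Terminal payoffs (S − K): max(98.81, 0) = 98.81, max(14.44, 0) = 14.44, max(-38.69, 0) = 0
Node u (S = 168.8): V_u = 1/1.1·[0.5000·98.8125 + 0.5000·14.4375] = 51.4773
Node d (S = 106.2): V_d = 1/1.1·[0.5000·14.4375 + 0.5000·0.0000] = 6.5625
Node 0 (S = 125): V_0 = 1/1.1·[0.5000·51.4773 + 0.5000·6.5625] = 26.3817

£26.38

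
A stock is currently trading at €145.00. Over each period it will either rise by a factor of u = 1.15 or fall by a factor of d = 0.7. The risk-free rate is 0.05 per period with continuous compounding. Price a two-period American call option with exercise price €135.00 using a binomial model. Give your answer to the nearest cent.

€31.30

Risk-neutral probability p = (e^0.05 − 0.7)/(1.15 − 0.7) = 0.3513/0.4500 = 0.7806
Terminal stock prices: S_uu = 191.8, S_ud = 116.7, S_dd = 71.05
Terminal payoffs (S − K): max(56.76, 0) = 56.76, max(-18.28, 0) = 0, max(-63.95, 0) = 0
Node u (S = 166.8): continuation = e^(−0.05)·[0.7806·56.7625 + 0.2194·0.0000] = 42.1480; exercise value = 31.7500 ≤ continuation, so V_u = 42.1480
Node d (S = 101.5): continuation = e^(−0.05)·[0.7806·0.0000 + 0.2194·0.0000] = 0.0000; exercise value = 0.0000 ≤ continuation, so V_d = 0.0000
Node 0 (S = 145): continuation = e^(−0.05)·[0.7806·42.1480 + 0.2194·0.0000] = 31.2962; exercise value = 10.0000 ≤ continuation, so V_0 = 31.2962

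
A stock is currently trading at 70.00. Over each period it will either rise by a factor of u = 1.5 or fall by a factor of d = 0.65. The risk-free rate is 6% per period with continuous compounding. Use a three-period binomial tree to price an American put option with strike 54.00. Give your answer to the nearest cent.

7.83

Risk-neutral probability p = (e^0.06 − 0.65)/(1.5 − 0.65) = 0.4118/0.8500 = 0.4845
Terminal stock prices: S_uuu = 236.2, S_uud = 102.4, S_udd = 44.36, S_ddd = 19.22
Terminal payoffs (K − S): max(-182.2, 0) = 0, max(-48.38, 0) = 0, max(9.637, 0) = 9.637, max(34.78, 0) = 34.78
Node uu (S = 157.5): continuation = e^(−0.06)·[0.4845·0.0000 + 0.5155·0.0000] = 0.0000; exercise value = 0.0000 ≤ continuation, so V_uu = 0.0000
Node ud (S = 68.25): continuation = e^(−0.06)·[0.4845·0.0000 + 0.5155·9.6375] = 4.6787; exercise value = 0.0000 ≤ continuation, so V_ud = 4.6787
Node dd (S = 29.58): continuation = e^(−0.06)·[0.4845·9.6375 + 0.5155·34.7763] = 21.2803; exercise value = 24.4250 > continuation, so V_dd = 24.4250 (exercise)
Node u (S = 105): continuation = e^(−0.06)·[0.4845·0.0000 + 0.5155·4.6787] = 2.2713; exercise value = 0.0000 ≤ continuation, so V_u = 2.2713
Node d (S = 45.5): continuation = e^(−0.06)·[0.4845·4.6787 + 0.5155·24.4250] = 13.9924; exercise value = 8.5000 ≤ continuation, so V_d = 13.9924
Node 0 (S = 70): continuation = e^(−0.06)·[0.4845·2.2713 + 0.5155·13.9924] = 7.8293; exercise value = 0.0000 ≤ continuation, so V_0 = 7.8293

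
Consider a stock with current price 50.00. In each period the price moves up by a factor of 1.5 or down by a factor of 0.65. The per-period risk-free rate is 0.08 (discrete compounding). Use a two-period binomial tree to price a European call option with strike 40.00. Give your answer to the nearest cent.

Risk-neutral probability p = (1 + 0.08 − 0.65)/(1.5 − 0.65) = 0.4300/0.8500 = 0.5059
Terminal stock prices: S_uu = 112.5, S_ud = 48.75, S_dd = 21.13
Terminal payoffs (S − K): max(72.5, 0) = 72.5, max(8.75, 0) = 8.75, max(-18.87, 0) = 0
Node u (S = 75): V_u = 1/1.08·[0.5059·72.5000 + 0.4941·8.7500] = 37.9630
Node d (S = 32.5): V_d = 1/1.08·[0.5059·8.7500 + 0.4941·0.0000] = 4.0986
Node 0 (S = 50): V_0 = 1/1.08·[0.5059·37.9630 + 0.4941·4.0986] = 19.6574

19.66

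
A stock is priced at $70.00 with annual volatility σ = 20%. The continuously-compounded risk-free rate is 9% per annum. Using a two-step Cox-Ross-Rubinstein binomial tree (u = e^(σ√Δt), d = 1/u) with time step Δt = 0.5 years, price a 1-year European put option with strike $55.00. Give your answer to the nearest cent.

CRR parameters: u = e^(σ√Δt) = e^(0.2·√0.5) = 1.1519, d = 1/u = 0.8681
Per-period rate: rΔt = 0.09·0.5 = 0.045, so R = e^0.045 = 1.0460
Risk-neutral probability p = (e^0.045 − 0.8681)/(1.1519 − 0.8681) = 0.1779/0.2838 = 0.6269
Terminal stock prices: S_uu = 92.88, S_ud = 70, S_dd = 52.75
Terminal payoffs (K − S): max(-37.88, 0) = 0, max(-15, 0) = 0, max(2.245, 0) = 2.245
Node u (S = 80.63): V_u = e^(−0.045)·[0.6269·0.0000 + 0.3731·0.0000] = 0.0000
Node d (S = 60.77): V_d = e^(−0.045)·[0.6269·0.0000 + 0.3731·2.2453] = 0.8009
Node 0 (S = 70): V_0 = e^(−0.045)·[0.6269·0.0000 + 0.3731·0.8009] = 0.2857

$0.29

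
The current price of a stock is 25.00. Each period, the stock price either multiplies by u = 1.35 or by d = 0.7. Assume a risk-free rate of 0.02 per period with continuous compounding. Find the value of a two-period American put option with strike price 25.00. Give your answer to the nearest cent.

4.06

Risk-neutral probability p = (e^0.02 − 0.7)/(1.35 − 0.7) = 0.3202/0.6500 = 0.4926
Terminal stock prices: S_uu = 45.56, S_ud = 23.62, S_dd = 12.25
Terminal payoffs (K − S): max(-20.56, 0) = 0, max(1.375, 0) = 1.375, max(12.75, 0) = 12.75
Node u (S = 33.75): continuation = e^(−0.02)·[0.4926·0.0000 + 0.5074·1.3750] = 0.6838; exercise value = 0.0000 ≤ continuation, so V_u = 0.6838
Node d (S = 17.5): continuation = e^(−0.02)·[0.4926·1.3750 + 0.5074·12.7500] = 7.0050; exercise value = 7.5000 > continuation, so V_d = 7.5000 (exercise)
Node 0 (S = 25): continuation = e^(−0.02)·[0.4926·0.6838 + 0.5074·7.5000] = 4.0602; exercise value = 0.0000 ≤ continuation, so V_0 = 4.0602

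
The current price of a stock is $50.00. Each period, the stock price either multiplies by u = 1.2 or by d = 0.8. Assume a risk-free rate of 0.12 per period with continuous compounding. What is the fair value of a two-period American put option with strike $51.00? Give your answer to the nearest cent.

Risk-neutral probability p = (e^0.12 − 0.8)/(1.2 − 0.8) = 0.3275/0.4000 = 0.8187
Terminal stock prices: S_uu = 72, S_ud = 48, S_dd = 32
Terminal payoffs (K − S): max(-21, 0) = 0, max(3, 0) = 3, max(19, 0) = 19
Node u (S = 60): continuation = e^(−0.12)·[0.8187·0.0000 + 0.1813·3.0000] = 0.4823; exercise value = 0.0000 ≤ continuation, so V_u = 0.4823
Node d (S = 40): continuation = e^(−0.12)·[0.8187·3.0000 + 0.1813·19.0000] = 5.2329; exercise value = 11.0000 > continuation, so V_d = 11.0000 (exercise)
Node 0 (S = 50): continuation = e^(−0.12)·[0.8187·0.4823 + 0.1813·11.0000] = 2.1186; exercise value = 1.0000 ≤ continuation, so V_0 = 2.1186

$2.12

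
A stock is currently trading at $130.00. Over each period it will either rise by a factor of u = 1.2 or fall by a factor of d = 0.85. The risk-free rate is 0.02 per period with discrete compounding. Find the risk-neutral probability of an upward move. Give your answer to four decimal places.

p = 0.4857

Risk-neutral probability p = (1 + 0.02 − 0.85)/(1.2 − 0.85) = 0.1700/0.3500 = 0.4857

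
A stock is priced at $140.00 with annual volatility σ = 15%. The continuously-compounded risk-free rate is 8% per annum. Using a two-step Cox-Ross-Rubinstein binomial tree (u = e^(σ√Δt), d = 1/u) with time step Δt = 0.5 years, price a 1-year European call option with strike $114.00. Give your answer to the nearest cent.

$34.84

CRR parameters: u = e^(σ√Δt) = e^(0.15·√0.5) = 1.1119, d = 1/u = 0.8994
Per-period rate: rΔt = 0.08·0.5 = 0.04, so R = e^0.04 = 1.0408
Risk-neutral probability p = (e^0.04 − 0.8994)/(1.1119 − 0.8994) = 0.1414/0.2125 = 0.6655
Terminal stock prices: S_uu = 173.1, S_ud = 140, S_dd = 113.2
Terminal payoffs (S − K): max(59.08, 0) = 59.08, max(26, 0) = 26, max(-0.7599, 0) = 0
Node u (S = 155.7): V_u = e^(−0.04)·[0.6655·59.0836 + 0.3345·26.0000] = 46.1353
Node d (S = 125.9): V_d = e^(−0.04)·[0.6655·26.0000 + 0.3345·0.0000] = 16.6253
Node 0 (S = 140): V_0 = e^(−0.04)·[0.6655·46.1353 + 0.3345·16.6253] = 34.8432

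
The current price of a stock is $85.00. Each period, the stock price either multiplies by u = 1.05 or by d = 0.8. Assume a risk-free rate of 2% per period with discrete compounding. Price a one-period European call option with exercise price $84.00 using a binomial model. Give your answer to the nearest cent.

Risk-neutral probability p = (1 + 0.02 − 0.8)/(1.05 − 0.8) = 0.2200/0.2500 = 0.8800
Terminal stock prices: S_u = 89.25, S_d = 68
Terminal payoffs (S − K): max(5.25, 0) = 5.25, max(-16, 0) = 0
Node 0 (S = 85): V_0 = 1/1.02·[0.8800·5.2500 + 0.1200·0.0000] = 4.5294

$4.53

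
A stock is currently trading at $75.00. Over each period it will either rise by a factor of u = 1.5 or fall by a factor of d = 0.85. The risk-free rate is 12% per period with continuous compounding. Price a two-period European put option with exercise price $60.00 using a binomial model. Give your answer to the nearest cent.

$1.50

Risk-neutral probability p = (e^0.12 − 0.85)/(1.5 − 0.85) = 0.2775/0.6500 = 0.4269
Terminal stock prices: S_uu = 168.8, S_ud = 95.62, S_dd = 54.19
Terminal payoffs (K − S): max(-108.8, 0) = 0, max(-35.62, 0) = 0, max(5.813, 0) = 5.813
Node u (S = 112.5): V_u = e^(−0.12)·[0.4269·0.0000 + 0.5731·0.0000] = 0.0000
Node d (S = 63.75): V_d = e^(−0.12)·[0.4269·0.0000 + 0.5731·5.8125] = 2.9544
Node 0 (S = 75): V_0 = e^(−0.12)·[0.4269·0.0000 + 0.5731·2.9544] = 1.5016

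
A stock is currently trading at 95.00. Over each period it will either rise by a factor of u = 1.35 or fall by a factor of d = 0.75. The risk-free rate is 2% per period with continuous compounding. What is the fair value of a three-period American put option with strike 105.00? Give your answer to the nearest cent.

23.39

Risk-neutral probability p = (e^0.02 − 0.75)/(1.35 − 0.75) = 0.2702/0.6000 = 0.4503
Terminal stock prices: S_uuu = 233.7, S_uud = 129.9, S_udd = 72.14, S_ddd = 40.08
Terminal payoffs (K − S): max(-128.7, 0) = 0, max(-24.85, 0) = 0, max(32.86, 0) = 32.86, max(64.92, 0) = 64.92
Node uu (S = 173.1): continuation = e^(−0.02)·[0.4503·0.0000 + 0.5497·0.0000] = 0.0000; exercise value = 0.0000 ≤ continuation, so V_uu = 0.0000
Node ud (S = 96.19): continuation = e^(−0.02)·[0.4503·0.0000 + 0.5497·32.8594] = 17.7040; exercise value = 8.8125 ≤ continuation, so V_ud = 17.7040
Node dd (S = 53.44): continuation = e^(−0.02)·[0.4503·32.8594 + 0.5497·64.9219] = 49.4834; exercise value = 51.5625 > continuation, so V_dd = 51.5625 (exercise)
Node u (S = 128.2): continuation = e^(−0.02)·[0.4503·0.0000 + 0.5497·17.7040] = 9.5386; exercise value = 0.0000 ≤ continuation, so V_u = 9.5386
Node d (S = 71.25): continuation = e^(−0.02)·[0.4503·17.7040 + 0.5497·51.5625] = 35.5957; exercise value = 33.7500 ≤ continuation, so V_d = 35.5957
Node 0 (S = 95): continuation = e^(−0.02)·[0.4503·9.5386 + 0.5497·35.5957] = 23.3888; exercise value = 10.0000 ≤ continuation, so V_0 = 23.3888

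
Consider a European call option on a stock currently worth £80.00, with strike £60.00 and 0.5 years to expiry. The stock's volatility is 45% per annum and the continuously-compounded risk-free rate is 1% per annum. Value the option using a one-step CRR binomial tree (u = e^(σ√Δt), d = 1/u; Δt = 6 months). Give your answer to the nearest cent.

CRR parameters: u = e^(σ√Δt) = e^(0.45·√0.5) = 1.3746, d = 1/u = 0.7275
Per-period rate: rΔt = 0.01·0.5 = 0.005, so R = e^0.005 = 1.0050
Risk-neutral probability p = (e^0.005 − 0.7275)/(1.3746 − 0.7275) = 0.2776/0.6472 = 0.4289
Terminal stock prices: S_u = 110, S_d = 58.2
Terminal payoffs (S − K): max(49.97, 0) = 49.97, max(-1.803, 0) = 0
Node 0 (S = 80): V_0 = e^(−0.005)·[0.4289·49.9719 + 0.5711·0.0000] = 21.3241

£21.32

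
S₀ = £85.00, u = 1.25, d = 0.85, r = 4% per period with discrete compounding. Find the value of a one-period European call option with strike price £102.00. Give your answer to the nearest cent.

Risk-neutral probability p = (1 + 0.04 − 0.85)/(1.25 − 0.85) = 0.1900/0.4000 = 0.4750
Terminal stock prices: S_u = 106.2, S_d = 72.25
Terminal payoffs (S − K): max(4.25, 0) = 4.25, max(-29.75, 0) = 0
Node 0 (S = 85): V_0 = 1/1.04·[0.4750·4.2500 + 0.5250·0.0000] = 1.9411

£1.94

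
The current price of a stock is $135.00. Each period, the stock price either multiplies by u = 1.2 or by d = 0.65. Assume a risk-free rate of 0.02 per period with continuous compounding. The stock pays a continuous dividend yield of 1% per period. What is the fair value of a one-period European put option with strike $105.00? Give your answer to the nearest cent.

$5.84

Per-period risk-free factor R = e^0.02 = 1.0202; dividend-adjusted growth = e^(0.02−0.01) = 1.0101.
Risk-neutral probability p = (1.0101 − 0.65)/(1.2 − 0.65) = 0.3601/0.5500 = 0.6546
Terminal stock prices: S_u = 162, S_d = 87.75
Terminal payoffs (K − S): max(-57, 0) = 0, max(17.25, 0) = 17.25
Node 0 (S = 135): V_0 = e^(−0.02)·[0.6546·0.0000 + 0.3454·17.2500] = 5.8396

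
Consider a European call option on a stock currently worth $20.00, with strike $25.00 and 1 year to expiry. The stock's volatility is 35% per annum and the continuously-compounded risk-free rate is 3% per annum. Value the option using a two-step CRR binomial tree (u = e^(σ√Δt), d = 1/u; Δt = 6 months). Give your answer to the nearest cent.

$1.66

CRR parameters: u = e^(σ√Δt) = e^(0.35·√0.5) = 1.2808, d = 1/u = 0.7808
Per-period rate: rΔt = 0.03·0.5 = 0.015, so R = e^0.015 = 1.0151
Risk-neutral probability p = (e^0.015 − 0.7808)/(1.2808 − 0.7808) = 0.2344/0.5000 = 0.4687
Terminal stock prices: S_uu = 32.81, S_ud = 20, S_dd = 12.19
Terminal payoffs (S − K): max(7.809, 0) = 7.809, max(-5, 0) = 0, max(-12.81, 0) = 0
Node u (S = 25.62): V_u = e^(−0.015)·[0.4687·7.8091 + 0.5313·0.0000] = 3.6054
Node d (S = 15.62): V_d = e^(−0.015)·[0.4687·0.0000 + 0.5313·0.0000] = 0.0000
Node 0 (S = 20): V_0 = e^(−0.015)·[0.4687·3.6054 + 0.5313·0.0000] = 1.6646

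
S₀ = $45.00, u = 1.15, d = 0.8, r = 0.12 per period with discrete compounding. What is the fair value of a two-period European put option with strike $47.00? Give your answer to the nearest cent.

Risk-neutral probability p = (1 + 0.12 − 0.8)/(1.15 − 0.8) = 0.3200/0.3500 = 0.9143
Terminal stock prices: S_uu = 59.51, S_ud = 41.4, S_dd = 28.8
Terminal payoffs (K − S): max(-12.51, 0) = 0, max(5.6, 0) = 5.6, max(18.2, 0) = 18.2
Node u (S = 51.75): V_u = 1/1.12·[0.9143·0.0000 + 0.0857·5.6000] = 0.4286
Node d (S = 36): V_d = 1/1.12·[0.9143·5.6000 + 0.0857·18.2000] = 5.9643
Node 0 (S = 45): V_0 = 1/1.12·[0.9143·0.4286 + 0.0857·5.9643] = 0.8063

$0.81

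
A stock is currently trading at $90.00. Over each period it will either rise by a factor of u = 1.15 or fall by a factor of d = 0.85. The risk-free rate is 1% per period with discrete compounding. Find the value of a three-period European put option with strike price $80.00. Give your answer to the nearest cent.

$4.21

Risk-neutral probability p = (1 + 0.01 − 0.85)/(1.15 − 0.85) = 0.1600/0.3000 = 0.5333
Terminal stock prices: S_uuu = 136.9, S_uud = 101.2, S_udd = 74.78, S_ddd = 55.27
Terminal payoffs (K − S): max(-56.88, 0) = 0, max(-21.17, 0) = 0, max(5.221, 0) = 5.221, max(24.73, 0) = 24.73
Node uu (S = 119): V_uu = 1/1.01·[0.5333·0.0000 + 0.4667·0.0000] = 0.0000
Node ud (S = 87.97): V_ud = 1/1.01·[0.5333·0.0000 + 0.4667·5.2213] = 2.4125
Node dd (S = 65.02): V_dd = 1/1.01·[0.5333·5.2213 + 0.4667·24.7288] = 14.1829
Node u (S = 103.5): V_u = 1/1.01·[0.5333·0.0000 + 0.4667·2.4125] = 1.1147
Node d (S = 76.5): V_d = 1/1.01·[0.5333·2.4125 + 0.4667·14.1829] = 7.8271
Node 0 (S = 90): V_0 = 1/1.01·[0.5333·1.1147 + 0.4667·7.8271] = 4.2051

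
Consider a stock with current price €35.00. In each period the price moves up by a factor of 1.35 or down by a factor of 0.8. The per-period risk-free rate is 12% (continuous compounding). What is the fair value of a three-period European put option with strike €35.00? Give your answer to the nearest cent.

€1.76

Risk-neutral probability p = (e^0.12 − 0.8)/(1.35 − 0.8) = 0.3275/0.5500 = 0.5954
Terminal stock prices: S_uuu = 86.11, S_uud = 51.03, S_udd = 30.24, S_ddd = 17.92
Terminal payoffs (K − S): max(-51.11, 0) = 0, max(-16.03, 0) = 0, max(4.76, 0) = 4.76, max(17.08, 0) = 17.08
Node uu (S = 63.79): V_uu = e^(−0.12)·[0.5954·0.0000 + 0.4046·0.0000] = 0.0000
Node ud (S = 37.8): V_ud = e^(−0.12)·[0.5954·0.0000 + 0.4046·4.7600] = 1.7079
Node dd (S = 22.4): V_dd = e^(−0.12)·[0.5954·4.7600 + 0.4046·17.0800] = 8.6422
Node u (S = 47.25): V_u = e^(−0.12)·[0.5954·0.0000 + 0.4046·1.7079] = 0.6128
Node d (S = 28): V_d = e^(−0.12)·[0.5954·1.7079 + 0.4046·8.6422] = 4.0028
Node 0 (S = 35): V_0 = e^(−0.12)·[0.5954·0.6128 + 0.4046·4.0028] = 1.7599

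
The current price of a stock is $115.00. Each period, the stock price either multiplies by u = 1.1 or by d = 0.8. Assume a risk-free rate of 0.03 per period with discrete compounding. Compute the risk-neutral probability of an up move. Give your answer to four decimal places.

p = 0.7667

Risk-neutral probability p = (1 + 0.03 − 0.8)/(1.1 − 0.8) = 0.2300/0.3000 = 0.7667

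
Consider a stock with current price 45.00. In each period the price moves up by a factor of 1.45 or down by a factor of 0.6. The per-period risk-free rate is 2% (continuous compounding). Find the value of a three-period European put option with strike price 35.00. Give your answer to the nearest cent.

7.19

Risk-neutral probability p = (e^0.02 − 0.6)/(1.45 − 0.6) = 0.4202/0.8500 = 0.4944
Terminal stock prices: S_uuu = 137.2, S_uud = 56.77, S_udd = 23.49, S_ddd = 9.72
Terminal payoffs (K − S): max(-102.2, 0) = 0, max(-21.77, 0) = 0, max(11.51, 0) = 11.51, max(25.28, 0) = 25.28
Node uu (S = 94.61): V_uu = e^(−0.02)·[0.4944·0.0000 + 0.5056·0.0000] = 0.0000
Node ud (S = 39.15): V_ud = e^(−0.02)·[0.4944·0.0000 + 0.5056·11.5100] = 5.7047
Node dd (S = 16.2): V_dd = e^(−0.02)·[0.4944·11.5100 + 0.5056·25.2800] = 18.1070
Node u (S = 65.25): V_u = e^(−0.02)·[0.4944·0.0000 + 0.5056·5.7047] = 2.8275
Node d (S = 27): V_d = e^(−0.02)·[0.4944·5.7047 + 0.5056·18.1070] = 11.7387
Node 0 (S = 45): V_0 = e^(−0.02)·[0.4944·2.8275 + 0.5056·11.7387] = 7.1882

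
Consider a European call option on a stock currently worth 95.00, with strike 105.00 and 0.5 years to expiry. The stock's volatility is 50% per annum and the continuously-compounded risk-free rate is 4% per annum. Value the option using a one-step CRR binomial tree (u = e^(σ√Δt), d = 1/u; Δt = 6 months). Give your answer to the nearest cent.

CRR parameters: u = e^(σ√Δt) = e^(0.5·√0.5) = 1.4241, d = 1/u = 0.7022
Per-period rate: rΔt = 0.04·0.5 = 0.02, so R = e^0.02 = 1.0202
Risk-neutral probability p = (e^0.02 − 0.7022)/(1.4241 − 0.7022) = 0.3180/0.7219 = 0.4405
Terminal stock prices: S_u = 135.3, S_d = 66.71
Terminal payoffs (S − K): max(30.29, 0) = 30.29, max(-38.29, 0) = 0
Node 0 (S = 95): V_0 = e^(−0.02)·[0.4405·30.2913 + 0.5595·0.0000] = 13.0792

13.08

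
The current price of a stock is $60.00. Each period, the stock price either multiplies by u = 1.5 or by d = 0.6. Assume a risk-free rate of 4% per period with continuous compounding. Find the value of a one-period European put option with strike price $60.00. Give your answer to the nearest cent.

$11.76

Risk-neutral probability p = (e^0.04 − 0.6)/(1.5 − 0.6) = 0.4408/0.9000 = 0.4898
Terminal stock prices: S_u = 90, S_d = 36
Terminal payoffs (K − S): max(-30, 0) = 0, max(24, 0) = 24
Node 0 (S = 60): V_0 = e^(−0.04)·[0.4898·0.0000 + 0.5102·24.0000] = 11.7649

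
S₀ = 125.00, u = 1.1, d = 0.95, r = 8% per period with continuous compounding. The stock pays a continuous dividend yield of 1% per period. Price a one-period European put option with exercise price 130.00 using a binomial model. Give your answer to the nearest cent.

1.90

Per-period risk-free factor R = e^0.08 = 1.0833; dividend-adjusted growth = e^(0.08−0.01) = 1.0725.
Risk-neutral probability p = (1.0725 − 0.95)/(1.1 − 0.95) = 0.1225/0.1500 = 0.8167
Terminal stock prices: S_u = 137.5, S_d = 118.8
Terminal payoffs (K − S): max(-7.5, 0) = 0, max(11.25, 0) = 11.25
Node 0 (S = 125): V_0 = e^(−0.08)·[0.8167·0.0000 + 0.1833·11.2500] = 1.9034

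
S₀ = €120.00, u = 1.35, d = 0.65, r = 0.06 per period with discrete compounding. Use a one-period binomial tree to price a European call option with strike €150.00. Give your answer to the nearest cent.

€6.63

Risk-neutral probability p = (1 + 0.06 − 0.65)/(1.35 − 0.65) = 0.4100/0.7000 = 0.5857
Terminal stock prices: S_u = 162, S_d = 78
Terminal payoffs (S − K): max(12, 0) = 12, max(-72, 0) = 0
Node 0 (S = 120): V_0 = 1/1.06·[0.5857·12.0000 + 0.4143·0.0000] = 6.6307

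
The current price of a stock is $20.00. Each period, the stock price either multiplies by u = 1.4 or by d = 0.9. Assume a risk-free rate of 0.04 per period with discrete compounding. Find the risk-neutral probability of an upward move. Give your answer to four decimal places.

p = 0.2800

Risk-neutral probability p = (1 + 0.04 − 0.9)/(1.4 − 0.9) = 0.1400/0.5000 = 0.2800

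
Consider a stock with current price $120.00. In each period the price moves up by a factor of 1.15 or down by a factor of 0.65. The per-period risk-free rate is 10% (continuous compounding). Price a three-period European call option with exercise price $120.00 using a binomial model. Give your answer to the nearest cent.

Risk-neutral probability p = (e^0.1 − 0.65)/(1.15 − 0.65) = 0.4552/0.5000 = 0.9103
Terminal stock prices: S_uuu = 182.5, S_uud = 103.2, S_udd = 58.31, S_ddd = 32.95
Terminal payoffs (S − K): max(62.5, 0) = 62.5, max(-16.84, 0) = 0, max(-61.69, 0) = 0, max(-87.05, 0) = 0
Node uu (S = 158.7): V_uu = e^(−0.1)·[0.9103·62.5050 + 0.0897·0.0000] = 51.4861
Node ud (S = 89.7): V_ud = e^(−0.1)·[0.9103·0.0000 + 0.0897·0.0000] = 0.0000
Node dd (S = 50.7): V_dd = e^(−0.1)·[0.9103·0.0000 + 0.0897·0.0000] = 0.0000
Node u (S = 138): V_u = e^(−0.1)·[0.9103·51.4861 + 0.0897·0.0000] = 42.4097
Node d (S = 78): V_d = e^(−0.1)·[0.9103·0.0000 + 0.0897·0.0000] = 0.0000
Node 0 (S = 120): V_0 = e^(−0.1)·[0.9103·42.4097 + 0.0897·0.0000] = 34.9333

$34.93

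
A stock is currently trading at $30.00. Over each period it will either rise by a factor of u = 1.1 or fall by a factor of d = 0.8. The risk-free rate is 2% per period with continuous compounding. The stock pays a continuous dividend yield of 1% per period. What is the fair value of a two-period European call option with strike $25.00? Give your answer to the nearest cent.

$5.89

Per-period risk-free factor R = e^0.02 = 1.0202; dividend-adjusted growth = e^(0.02−0.01) = 1.0101.
Risk-neutral probability p = (1.0101 − 0.8)/(1.1 − 0.8) = 0.2101/0.3000 = 0.7002
Terminal stock prices: S_uu = 36.3, S_ud = 26.4, S_dd = 19.2
Terminal payoffs (S − K): max(11.3, 0) = 11.3, max(1.4, 0) = 1.4, max(-5.8, 0) = 0
Node u (S = 33): V_u = e^(−0.02)·[0.7002·11.3000 + 0.2998·1.4000] = 8.1667
Node d (S = 24): V_d = e^(−0.02)·[0.7002·1.4000 + 0.2998·0.0000] = 0.9608
Node 0 (S = 30): V_0 = e^(−0.02)·[0.7002·8.1667 + 0.2998·0.9608] = 5.8872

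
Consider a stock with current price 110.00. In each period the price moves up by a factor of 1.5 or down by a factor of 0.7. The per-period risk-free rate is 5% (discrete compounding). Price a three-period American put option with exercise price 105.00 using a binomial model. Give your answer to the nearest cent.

20.44

Risk-neutral probability p = (1 + 0.05 − 0.7)/(1.5 − 0.7) = 0.3500/0.8000 = 0.4375
Terminal stock prices: S_uuu = 371.2, S_uud = 173.2, S_udd = 80.85, S_ddd = 37.73
Terminal payoffs (K − S): max(-266.2, 0) = 0, max(-68.25, 0) = 0, max(24.15, 0) = 24.15, max(67.27, 0) = 67.27
Node uu (S = 247.5): continuation = 1/1.05·[0.4375·0.0000 + 0.5625·0.0000] = 0.0000; exercise value = 0.0000 ≤ continuation, so V_uu = 0.0000
Node ud (S = 115.5): continuation = 1/1.05·[0.4375·0.0000 + 0.5625·24.1500] = 12.9375; exercise value = 0.0000 ≤ continuation, so V_ud = 12.9375
Node dd (S = 53.9): continuation = 1/1.05·[0.4375·24.1500 + 0.5625·67.2700] = 46.1000; exercise value = 51.1000 > continuation, so V_dd = 51.1000 (exercise)
Node u (S = 165): continuation = 1/1.05·[0.4375·0.0000 + 0.5625·12.9375] = 6.9308; exercise value = 0.0000 ≤ continuation, so V_u = 6.9308
Node d (S = 77): continuation = 1/1.05·[0.4375·12.9375 + 0.5625·51.1000] = 32.7656; exercise value = 28.0000 ≤ continuation, so V_d = 32.7656
Node 0 (S = 110): continuation = 1/1.05·[0.4375·6.9308 + 0.5625·32.7656] = 20.4408; exercise value = 0.0000 ≤ continuation, so V_0 = 20.4408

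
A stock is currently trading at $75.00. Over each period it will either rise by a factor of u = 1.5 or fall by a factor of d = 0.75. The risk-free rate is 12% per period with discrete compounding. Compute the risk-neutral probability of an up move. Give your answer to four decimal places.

Risk-neutral probability p = (1 + 0.12 − 0.75)/(1.5 − 0.75) = 0.3700/0.7500 = 0.4933

p = 0.4933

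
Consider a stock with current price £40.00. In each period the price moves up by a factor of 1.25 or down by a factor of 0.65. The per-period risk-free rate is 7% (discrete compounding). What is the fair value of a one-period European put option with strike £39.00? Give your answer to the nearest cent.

£3.64

Risk-neutral probability p = (1 + 0.07 − 0.65)/(1.25 − 0.65) = 0.4200/0.6000 = 0.7000
Terminal stock prices: S_u = 50, S_d = 26
Terminal payoffs (K − S): max(-11, 0) = 0, max(13, 0) = 13
Node 0 (S = 40): V_0 = 1/1.07·[0.7000·0.0000 + 0.3000·13.0000] = 3.6449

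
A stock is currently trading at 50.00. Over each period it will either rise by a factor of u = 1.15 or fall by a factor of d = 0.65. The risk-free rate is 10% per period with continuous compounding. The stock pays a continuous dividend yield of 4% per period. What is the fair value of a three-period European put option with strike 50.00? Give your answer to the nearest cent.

Per-period risk-free factor R = e^0.1 = 1.1052; dividend-adjusted growth = e^(0.1−0.04) = 1.0618.
Risk-neutral probability p = (1.0618 − 0.65)/(1.15 − 0.65) = 0.4118/0.5000 = 0.8237
Terminal stock prices: S_uuu = 76.04, S_uud = 42.98, S_udd = 24.29, S_ddd = 13.73
Terminal payoffs (K − S): max(-26.04, 0) = 0, max(7.019, 0) = 7.019, max(25.71, 0) = 25.71, max(36.27, 0) = 36.27
Node uu (S = 66.12): V_uu = e^(−0.1)·[0.8237·0.0000 + 0.1763·7.0188] = 1.1198
Node ud (S = 37.38): V_ud = e^(−0.1)·[0.8237·7.0188 + 0.1763·25.7063] = 9.3324
Node dd (S = 21.13): V_dd = e^(−0.1)·[0.8237·25.7063 + 0.1763·36.2687] = 24.9452
Node u (S = 57.5): V_u = e^(−0.1)·[0.8237·1.1198 + 0.1763·9.3324] = 2.3235
Node d (S = 32.5): V_d = e^(−0.1)·[0.8237·9.3324 + 0.1763·24.9452] = 10.9353
Node 0 (S = 50): V_0 = e^(−0.1)·[0.8237·2.3235 + 0.1763·10.9353] = 3.4764

3.48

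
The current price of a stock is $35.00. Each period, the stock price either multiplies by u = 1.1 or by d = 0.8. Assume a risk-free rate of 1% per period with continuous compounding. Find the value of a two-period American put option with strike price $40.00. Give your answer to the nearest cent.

$5.46

Risk-neutral probability p = (e^0.01 − 0.8)/(1.1 − 0.8) = 0.2101/0.3000 = 0.7002
Terminal stock prices: S_uu = 42.35, S_ud = 30.8, S_dd = 22.4
Terminal payoffs (K − S): max(-2.35, 0) = 0, max(9.2, 0) = 9.2, max(17.6, 0) = 17.6
Node u (S = 38.5): continuation = e^(−0.01)·[0.7002·0.0000 + 0.2998·9.2000] = 2.7310; exercise value = 1.5000 ≤ continuation, so V_u = 2.7310
Node d (S = 28): continuation = e^(−0.01)·[0.7002·9.2000 + 0.2998·17.6000] = 11.6020; exercise value = 12.0000 > continuation, so V_d = 12.0000 (exercise)
Node 0 (S = 35): continuation = e^(−0.01)·[0.7002·2.7310 + 0.2998·12.0000] = 5.4553; exercise value = 5.0000 ≤ continuation, so V_0 = 5.4553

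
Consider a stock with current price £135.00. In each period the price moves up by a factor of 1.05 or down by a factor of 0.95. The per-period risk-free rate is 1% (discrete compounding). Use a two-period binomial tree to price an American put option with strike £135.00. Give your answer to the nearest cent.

£2.75

Risk-neutral probability p = (1 + 0.01 − 0.95)/(1.05 − 0.95) = 0.0600/0.1000 = 0.6000
Terminal stock prices: S_uu = 148.8, S_ud = 134.7, S_dd = 121.8
Terminal payoffs (K − S): max(-13.84, 0) = 0, max(0.3375, 0) = 0.3375, max(13.16, 0) = 13.16
Node u (S = 141.8): continuation = 1/1.01·[0.6000·0.0000 + 0.4000·0.3375] = 0.1337; exercise value = 0.0000 ≤ continuation, so V_u = 0.1337
Node d (S = 128.2): continuation = 1/1.01·[0.6000·0.3375 + 0.4000·13.1625] = 5.4134; exercise value = 6.7500 > continuation, so V_d = 6.7500 (exercise)
Node 0 (S = 135): continuation = 1/1.01·[0.6000·0.1337 + 0.4000·6.7500] = 2.7527; exercise value = 0.0000 ≤ continuation, so V_0 = 2.7527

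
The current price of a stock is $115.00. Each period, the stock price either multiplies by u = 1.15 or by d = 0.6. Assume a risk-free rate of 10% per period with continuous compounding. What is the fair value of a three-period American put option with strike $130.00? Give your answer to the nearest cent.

Risk-neutral probability p = (e^0.1 − 0.6)/(1.15 − 0.6) = 0.5052/0.5500 = 0.9185
Terminal stock prices: S_uuu = 174.9, S_uud = 91.25, S_udd = 47.61, S_ddd = 24.84
Terminal payoffs (K − S): max(-44.9, 0) = 0, max(38.75, 0) = 38.75, max(82.39, 0) = 82.39, max(105.2, 0) = 105.2
Node uu (S = 152.1): continuation = e^(−0.1)·[0.9185·0.0000 + 0.0815·38.7475] = 2.8577; exercise value = 0.0000 ≤ continuation, so V_uu = 2.8577
Node ud (S = 79.35): continuation = e^(−0.1)·[0.9185·38.7475 + 0.0815·82.3900] = 38.2789; exercise value = 50.6500 > continuation, so V_ud = 50.6500 (exercise)
Node dd (S = 41.4): continuation = e^(−0.1)·[0.9185·82.3900 + 0.0815·105.1600] = 76.2289; exercise value = 88.6000 > continuation, so V_dd = 88.6000 (exercise)
Node u (S = 132.2): continuation = e^(−0.1)·[0.9185·2.8577 + 0.0815·50.6500] = 6.1105; exercise value = 0.0000 ≤ continuation, so V_u = 6.1105
Node d (S = 69): continuation = e^(−0.1)·[0.9185·50.6500 + 0.0815·88.6000] = 48.6289; exercise value = 61.0000 > continuation, so V_d = 61.0000 (exercise)
Node 0 (S = 115): continuation = e^(−0.1)·[0.9185·6.1105 + 0.0815·61.0000] = 9.5771; exercise value = 15.0000 > continuation, so V_0 = 15.0000 (exercise)

$15.00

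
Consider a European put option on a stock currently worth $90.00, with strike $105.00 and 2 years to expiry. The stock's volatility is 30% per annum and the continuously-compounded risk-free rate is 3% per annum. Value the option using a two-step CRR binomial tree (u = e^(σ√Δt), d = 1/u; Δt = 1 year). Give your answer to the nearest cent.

CRR parameters: u = e^(σ√Δt) = e^(0.3·√1) = 1.3499, d = 1/u = 0.7408
Per-period rate: rΔt = 0.03·1 = 0.03, so R = e^0.03 = 1.0305
Risk-neutral probability p = (e^0.03 − 0.7408)/(1.3499 − 0.7408) = 0.2896/0.6090 = 0.4756
Terminal stock prices: S_uu = 164, S_ud = 90, S_dd = 49.39
Terminal payoffs (K − S): max(-58.99, 0) = 0, max(15, 0) = 15, max(55.61, 0) = 55.61
Node u (S = 121.5): V_u = e^(−0.03)·[0.4756·0.0000 + 0.5244·15.0000] = 7.6341
Node d (S = 66.67): V_d = e^(−0.03)·[0.4756·15.0000 + 0.5244·55.6070] = 35.2231
Node 0 (S = 90): V_0 = e^(−0.03)·[0.4756·7.6341 + 0.5244·35.2231] = 21.4496

$21.45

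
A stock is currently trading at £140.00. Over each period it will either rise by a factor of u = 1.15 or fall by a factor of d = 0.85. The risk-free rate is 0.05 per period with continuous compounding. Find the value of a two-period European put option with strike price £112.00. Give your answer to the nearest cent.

£1.06

Risk-neutral probability p = (e^0.05 − 0.85)/(1.15 − 0.85) = 0.2013/0.3000 = 0.6709
Terminal stock prices: S_uu = 185.1, S_ud = 136.8, S_dd = 101.1
Terminal payoffs (K − S): max(-73.15, 0) = 0, max(-24.85, 0) = 0, max(10.85, 0) = 10.85
Node u (S = 161): V_u = e^(−0.05)·[0.6709·0.0000 + 0.3291·0.0000] = 0.0000
Node d (S = 119): V_d = e^(−0.05)·[0.6709·0.0000 + 0.3291·10.8500] = 3.3966
Node 0 (S = 140): V_0 = e^(−0.05)·[0.6709·0.0000 + 0.3291·3.3966] = 1.0633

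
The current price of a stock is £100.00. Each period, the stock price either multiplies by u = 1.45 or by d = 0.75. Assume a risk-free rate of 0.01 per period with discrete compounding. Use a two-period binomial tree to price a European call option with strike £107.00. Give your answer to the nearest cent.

Risk-neutral probability p = (1 + 0.01 − 0.75)/(1.45 − 0.75) = 0.2600/0.7000 = 0.3714
Terminal stock prices: S_uu = 210.2, S_ud = 108.8, S_dd = 56.25
Terminal payoffs (S − K): max(103.2, 0) = 103.2, max(1.75, 0) = 1.75, max(-50.75, 0) = 0
Node u (S = 145): V_u = 1/1.01·[0.3714·103.2500 + 0.6286·1.7500] = 39.0594
Node d (S = 75): V_d = 1/1.01·[0.3714·1.7500 + 0.6286·0.0000] = 0.6436
Node 0 (S = 100): V_0 = 1/1.01·[0.3714·39.0594 + 0.6286·0.6436] = 14.7647

£14.76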